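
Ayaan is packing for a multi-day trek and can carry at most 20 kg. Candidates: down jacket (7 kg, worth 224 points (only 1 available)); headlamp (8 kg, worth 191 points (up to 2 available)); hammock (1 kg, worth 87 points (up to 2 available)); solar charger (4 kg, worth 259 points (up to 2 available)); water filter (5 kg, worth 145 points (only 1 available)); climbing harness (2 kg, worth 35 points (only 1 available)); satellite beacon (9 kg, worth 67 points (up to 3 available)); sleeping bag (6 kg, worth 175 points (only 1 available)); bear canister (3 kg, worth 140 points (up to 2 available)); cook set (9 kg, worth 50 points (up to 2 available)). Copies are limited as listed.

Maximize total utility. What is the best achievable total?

1056

Ranking by ratio (utility/kg): hammock 87.00, solar charger 64.75, bear canister 46.67.
Greedy by ratio would take 2×hammock + 2×solar charger + climbing harness + 2×bear canister: 18 kg used, total 1007.
Dropping climbing harness and bear canister frees 5 kg; slotting in down jacket (7 kg) lifts the total to 1056 at 20 kg.
Every other selection either busts 20 kg or exceeds an availability limit or fails to beat 1056.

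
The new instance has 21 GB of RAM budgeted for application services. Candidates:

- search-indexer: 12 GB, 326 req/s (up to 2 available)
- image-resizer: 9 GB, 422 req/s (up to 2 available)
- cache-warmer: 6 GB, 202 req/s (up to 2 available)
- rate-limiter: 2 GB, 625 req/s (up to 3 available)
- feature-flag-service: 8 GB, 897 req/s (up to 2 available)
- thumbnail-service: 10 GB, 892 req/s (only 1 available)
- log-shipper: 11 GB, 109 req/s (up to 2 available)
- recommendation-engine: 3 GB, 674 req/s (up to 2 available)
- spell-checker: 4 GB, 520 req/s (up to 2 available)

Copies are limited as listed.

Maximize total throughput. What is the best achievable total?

4263

Best packing: 3×rate-limiter + 2×recommendation-engine + 2×spell-checker — 20 GB, 4263 total.
Nothing else within 21 GB beats 4263.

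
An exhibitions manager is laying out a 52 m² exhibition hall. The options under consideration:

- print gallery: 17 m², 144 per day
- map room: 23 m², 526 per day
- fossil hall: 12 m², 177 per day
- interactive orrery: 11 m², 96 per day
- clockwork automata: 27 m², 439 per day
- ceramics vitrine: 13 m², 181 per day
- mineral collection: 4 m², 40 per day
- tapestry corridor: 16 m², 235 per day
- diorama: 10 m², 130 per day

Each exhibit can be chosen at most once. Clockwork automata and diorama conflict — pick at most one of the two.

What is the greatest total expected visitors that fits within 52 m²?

965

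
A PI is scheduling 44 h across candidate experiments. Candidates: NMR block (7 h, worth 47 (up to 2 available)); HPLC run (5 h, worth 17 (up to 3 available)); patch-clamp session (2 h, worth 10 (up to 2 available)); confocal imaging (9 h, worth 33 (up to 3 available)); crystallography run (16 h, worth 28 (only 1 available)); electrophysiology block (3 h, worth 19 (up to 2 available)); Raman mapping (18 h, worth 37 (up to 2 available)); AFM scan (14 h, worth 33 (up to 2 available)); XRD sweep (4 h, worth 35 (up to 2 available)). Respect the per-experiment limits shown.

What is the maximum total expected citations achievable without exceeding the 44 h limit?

Density check — XRD sweep 8.75, NMR block 6.71, electrophysiology block 6.33 are the best per h.
Taking the top-ratio experiments first gives 2×NMR block + 2×patch-clamp session + confocal imaging + 2×electrophysiology block + 2×XRD sweep for 255 (41 h).
Dropping patch-clamp session frees 2 h; slotting in HPLC run (5 h) lifts the total to 262 at 44 h.
Every other selection either busts 44 h or exceeds an availability limit or fails to beat 262.

262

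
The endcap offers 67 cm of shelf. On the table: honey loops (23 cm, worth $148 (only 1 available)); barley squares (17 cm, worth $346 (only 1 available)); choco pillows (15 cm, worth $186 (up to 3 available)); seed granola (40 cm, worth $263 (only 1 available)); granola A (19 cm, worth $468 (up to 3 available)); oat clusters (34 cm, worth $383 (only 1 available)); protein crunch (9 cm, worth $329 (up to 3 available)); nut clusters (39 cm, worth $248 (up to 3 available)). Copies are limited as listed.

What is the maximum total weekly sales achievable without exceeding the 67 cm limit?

1923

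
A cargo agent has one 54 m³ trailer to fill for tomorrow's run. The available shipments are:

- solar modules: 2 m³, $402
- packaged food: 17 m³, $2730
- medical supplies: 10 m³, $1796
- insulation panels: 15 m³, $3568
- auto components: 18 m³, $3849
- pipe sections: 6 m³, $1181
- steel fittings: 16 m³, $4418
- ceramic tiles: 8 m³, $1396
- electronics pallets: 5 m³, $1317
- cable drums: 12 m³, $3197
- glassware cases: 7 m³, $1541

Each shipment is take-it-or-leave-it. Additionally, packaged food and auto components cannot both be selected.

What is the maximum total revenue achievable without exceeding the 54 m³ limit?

13681

Ranking by ratio (revenue/m³): steel fittings 276.12, cable drums 266.42, electronics pallets 263.40, insulation panels 237.87.
Taking the top-ratio shipments first gives solar modules + insulation panels + steel fittings + electronics pallets + cable drums for 12902 (50 m³).
Dropping solar modules frees 2 m³; slotting in pipe sections (6 m³) lifts the total to 13681 at 54 m³.
The closest alternative, solar modules + auto components + steel fittings + electronics pallets + cable drums, reaches only 13183.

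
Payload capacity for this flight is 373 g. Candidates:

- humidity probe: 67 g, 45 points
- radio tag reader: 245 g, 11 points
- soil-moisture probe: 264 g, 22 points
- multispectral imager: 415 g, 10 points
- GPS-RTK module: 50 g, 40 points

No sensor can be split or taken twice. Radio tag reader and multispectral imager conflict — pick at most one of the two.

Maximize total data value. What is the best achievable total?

Humidity probe + radio tag reader + GPS-RTK module uses 362 of the 373 g and totals 96.

96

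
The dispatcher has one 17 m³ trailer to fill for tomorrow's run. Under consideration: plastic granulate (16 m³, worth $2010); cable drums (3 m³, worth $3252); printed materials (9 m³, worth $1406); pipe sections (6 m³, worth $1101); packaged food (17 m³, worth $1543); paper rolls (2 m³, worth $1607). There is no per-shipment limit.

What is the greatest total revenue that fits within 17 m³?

Taking 5×cable drums + paper rolls: 17 m³ used, 17867 in revenue.

17867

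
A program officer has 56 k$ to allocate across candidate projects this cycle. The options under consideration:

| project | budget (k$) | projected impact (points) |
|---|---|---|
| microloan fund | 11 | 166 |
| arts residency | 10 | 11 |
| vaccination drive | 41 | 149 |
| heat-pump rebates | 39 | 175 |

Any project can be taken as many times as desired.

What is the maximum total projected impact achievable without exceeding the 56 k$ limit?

5×microloan fund uses 55 of the 56 k$ and totals 830.
That's the maximum — no swap from here does better than 830.

830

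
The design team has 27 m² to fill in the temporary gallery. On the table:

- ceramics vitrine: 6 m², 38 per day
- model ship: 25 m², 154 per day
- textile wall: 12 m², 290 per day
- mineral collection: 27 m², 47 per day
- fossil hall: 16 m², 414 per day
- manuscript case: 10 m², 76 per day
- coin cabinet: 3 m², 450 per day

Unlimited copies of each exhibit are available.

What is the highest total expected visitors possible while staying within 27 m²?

9×coin cabinet uses 27 of the 27 m² and totals 4050.
Nothing else within 27 m² beats 4050.

4050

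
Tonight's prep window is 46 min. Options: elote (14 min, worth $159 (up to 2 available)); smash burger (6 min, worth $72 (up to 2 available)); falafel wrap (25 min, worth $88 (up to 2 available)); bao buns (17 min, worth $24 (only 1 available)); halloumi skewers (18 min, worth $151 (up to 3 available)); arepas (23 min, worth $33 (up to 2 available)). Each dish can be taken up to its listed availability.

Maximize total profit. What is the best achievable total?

A density-first pass picks 2×elote + 2×smash burger — 462 at 40 min.
The 12 min tied up in 2×smash burger is better spent on halloumi skewers — total rises to 469 (46 min).
That's the maximum — no swap from here does better than 469.

469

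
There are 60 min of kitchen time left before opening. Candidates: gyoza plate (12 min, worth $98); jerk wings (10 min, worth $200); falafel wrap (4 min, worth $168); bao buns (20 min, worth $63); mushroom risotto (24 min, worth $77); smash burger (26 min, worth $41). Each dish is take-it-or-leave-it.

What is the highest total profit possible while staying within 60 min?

543

Ranking by ratio (profit/min): falafel wrap 42.00, jerk wings 20.00, gyoza plate 8.17.
Best packing: gyoza plate + jerk wings + falafel wrap + mushroom risotto — 50 min, 543 total.
No other feasible combination exceeds 543.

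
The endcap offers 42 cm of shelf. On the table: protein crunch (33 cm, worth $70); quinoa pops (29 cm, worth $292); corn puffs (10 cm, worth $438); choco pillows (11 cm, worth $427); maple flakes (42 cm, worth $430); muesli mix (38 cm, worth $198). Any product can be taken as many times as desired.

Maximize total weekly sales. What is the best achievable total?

Ranking by ratio (weekly sales/cm): corn puffs 43.80, choco pillows 38.82, maple flakes 10.24, quinoa pops 10.07.
The ratio ordering already packs tightly: 4×corn puffs, 40 cm, 1752.

1752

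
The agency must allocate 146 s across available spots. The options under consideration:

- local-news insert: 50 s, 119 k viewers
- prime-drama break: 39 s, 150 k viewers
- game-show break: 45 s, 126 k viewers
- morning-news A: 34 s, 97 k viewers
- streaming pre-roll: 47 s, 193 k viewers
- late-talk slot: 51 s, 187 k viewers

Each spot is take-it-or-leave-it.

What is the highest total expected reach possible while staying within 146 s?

530

Best packing: prime-drama break + streaming pre-roll + late-talk slot — 137 s, 530 total.
Nothing else within 146 s beats 530.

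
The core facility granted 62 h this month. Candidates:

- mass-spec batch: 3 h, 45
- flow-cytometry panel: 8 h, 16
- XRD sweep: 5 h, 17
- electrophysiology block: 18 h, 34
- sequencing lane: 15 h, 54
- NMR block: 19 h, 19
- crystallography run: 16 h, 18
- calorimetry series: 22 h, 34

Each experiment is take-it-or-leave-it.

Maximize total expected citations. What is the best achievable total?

169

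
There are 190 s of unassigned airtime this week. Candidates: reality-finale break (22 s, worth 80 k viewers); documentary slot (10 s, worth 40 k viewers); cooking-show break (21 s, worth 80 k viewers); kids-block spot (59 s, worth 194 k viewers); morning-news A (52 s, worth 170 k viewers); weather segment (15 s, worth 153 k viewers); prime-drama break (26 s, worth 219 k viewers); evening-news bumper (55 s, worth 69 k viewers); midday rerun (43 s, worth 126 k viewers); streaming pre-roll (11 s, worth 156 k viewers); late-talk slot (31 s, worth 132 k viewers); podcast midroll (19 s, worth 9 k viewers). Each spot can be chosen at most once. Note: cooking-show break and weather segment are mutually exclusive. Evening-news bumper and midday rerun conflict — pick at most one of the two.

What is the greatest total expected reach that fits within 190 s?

996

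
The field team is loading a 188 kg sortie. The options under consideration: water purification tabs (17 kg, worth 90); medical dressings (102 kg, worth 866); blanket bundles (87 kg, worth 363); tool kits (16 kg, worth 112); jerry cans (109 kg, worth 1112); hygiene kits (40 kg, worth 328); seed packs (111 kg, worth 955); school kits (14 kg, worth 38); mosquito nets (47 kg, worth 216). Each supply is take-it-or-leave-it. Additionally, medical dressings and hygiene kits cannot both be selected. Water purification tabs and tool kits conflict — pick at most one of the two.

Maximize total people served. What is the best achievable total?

Taking tool kits + jerry cans + hygiene kits + school kits: 179 kg used, 1590 in people served.
The spare 9 kg is too small for any remaining supply, and no feasible exchange beats 1590.

1590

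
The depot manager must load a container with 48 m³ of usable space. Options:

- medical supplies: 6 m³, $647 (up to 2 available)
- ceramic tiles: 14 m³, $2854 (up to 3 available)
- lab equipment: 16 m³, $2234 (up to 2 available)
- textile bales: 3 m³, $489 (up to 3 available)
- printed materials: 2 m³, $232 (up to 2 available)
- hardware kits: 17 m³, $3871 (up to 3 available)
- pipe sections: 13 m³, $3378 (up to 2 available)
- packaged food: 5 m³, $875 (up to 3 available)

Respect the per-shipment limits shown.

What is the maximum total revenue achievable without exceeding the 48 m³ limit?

11502

Ranking by ratio (revenue/m³): pipe sections 259.85, hardware kits 227.71, ceramic tiles 203.86, packaged food 175.00.
Taking hardware kits + 2×pipe sections + packaged food: 48 m³ used, 11502 in revenue.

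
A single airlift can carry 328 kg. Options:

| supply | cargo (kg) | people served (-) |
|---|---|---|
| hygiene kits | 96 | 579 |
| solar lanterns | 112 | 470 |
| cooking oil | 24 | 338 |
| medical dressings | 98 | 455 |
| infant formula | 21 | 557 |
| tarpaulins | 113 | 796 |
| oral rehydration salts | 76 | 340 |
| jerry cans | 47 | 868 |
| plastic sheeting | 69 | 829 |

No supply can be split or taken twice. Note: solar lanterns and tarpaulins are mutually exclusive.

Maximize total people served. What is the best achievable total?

Greedy by ratio would take cooking oil + infant formula + tarpaulins + jerry cans + plastic sheeting: 274 kg used, total 3388.
The 24 kg tied up in cooking oil is better spent on oral rehydration salts — total rises to 3390 (326 kg).

3390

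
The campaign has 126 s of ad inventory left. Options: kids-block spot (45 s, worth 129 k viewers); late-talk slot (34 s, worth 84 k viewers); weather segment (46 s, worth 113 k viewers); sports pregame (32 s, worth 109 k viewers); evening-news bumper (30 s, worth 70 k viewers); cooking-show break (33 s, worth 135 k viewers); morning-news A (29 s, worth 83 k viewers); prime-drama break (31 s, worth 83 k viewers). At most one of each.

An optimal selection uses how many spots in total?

4

Best achievable expected reach is 410.
sports pregame + cooking-show break + morning-news A + prime-drama break hits 410 at 125 s.
All optima have 4 spots.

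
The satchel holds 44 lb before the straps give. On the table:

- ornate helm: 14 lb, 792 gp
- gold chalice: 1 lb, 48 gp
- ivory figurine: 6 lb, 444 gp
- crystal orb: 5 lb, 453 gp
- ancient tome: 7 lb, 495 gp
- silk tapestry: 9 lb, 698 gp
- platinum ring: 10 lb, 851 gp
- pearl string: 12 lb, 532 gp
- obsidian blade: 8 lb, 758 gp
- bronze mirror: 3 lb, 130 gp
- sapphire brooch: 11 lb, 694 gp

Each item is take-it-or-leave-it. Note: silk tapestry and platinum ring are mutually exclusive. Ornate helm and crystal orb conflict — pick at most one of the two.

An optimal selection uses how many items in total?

6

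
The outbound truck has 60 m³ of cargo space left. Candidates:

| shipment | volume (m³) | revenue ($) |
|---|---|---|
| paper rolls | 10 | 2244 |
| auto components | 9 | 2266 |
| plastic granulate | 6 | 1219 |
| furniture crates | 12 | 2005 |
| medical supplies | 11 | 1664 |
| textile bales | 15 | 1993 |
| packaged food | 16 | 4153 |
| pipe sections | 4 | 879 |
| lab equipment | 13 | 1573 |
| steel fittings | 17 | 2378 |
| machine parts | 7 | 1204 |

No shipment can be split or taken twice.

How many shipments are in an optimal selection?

6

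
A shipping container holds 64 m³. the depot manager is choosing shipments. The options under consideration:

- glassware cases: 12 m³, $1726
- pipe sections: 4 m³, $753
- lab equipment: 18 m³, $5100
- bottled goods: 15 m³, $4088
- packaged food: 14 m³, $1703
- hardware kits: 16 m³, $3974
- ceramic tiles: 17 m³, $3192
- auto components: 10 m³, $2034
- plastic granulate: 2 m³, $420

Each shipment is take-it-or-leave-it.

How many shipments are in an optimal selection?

Optimal total is 15949.
pipe sections + lab equipment + bottled goods + hardware kits + auto components hits 15949 at 63 m³.
Every optimal selection uses 5 shipments.

5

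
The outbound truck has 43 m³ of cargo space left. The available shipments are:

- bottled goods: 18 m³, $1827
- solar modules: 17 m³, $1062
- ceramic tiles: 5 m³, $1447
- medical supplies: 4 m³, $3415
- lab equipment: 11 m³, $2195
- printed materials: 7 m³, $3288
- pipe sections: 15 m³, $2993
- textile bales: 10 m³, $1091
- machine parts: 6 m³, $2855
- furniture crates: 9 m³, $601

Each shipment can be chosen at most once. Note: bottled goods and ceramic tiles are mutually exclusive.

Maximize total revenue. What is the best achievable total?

Density check — medical supplies 853.75, machine parts 475.83, printed materials 469.71 are the best per m³.
Taking the top-ratio shipments first gives ceramic tiles + medical supplies + lab equipment + printed materials + textile bales + machine parts for 14291 (43 m³).
The 15 m³ tied up in ceramic tiles and textile bales is better spent on pipe sections — total rises to 14746 (43 m³).
Next best is ceramic tiles + medical supplies + lab equipment + printed materials + textile bales + machine parts at 14291 (43 m³) — short by 455.

14746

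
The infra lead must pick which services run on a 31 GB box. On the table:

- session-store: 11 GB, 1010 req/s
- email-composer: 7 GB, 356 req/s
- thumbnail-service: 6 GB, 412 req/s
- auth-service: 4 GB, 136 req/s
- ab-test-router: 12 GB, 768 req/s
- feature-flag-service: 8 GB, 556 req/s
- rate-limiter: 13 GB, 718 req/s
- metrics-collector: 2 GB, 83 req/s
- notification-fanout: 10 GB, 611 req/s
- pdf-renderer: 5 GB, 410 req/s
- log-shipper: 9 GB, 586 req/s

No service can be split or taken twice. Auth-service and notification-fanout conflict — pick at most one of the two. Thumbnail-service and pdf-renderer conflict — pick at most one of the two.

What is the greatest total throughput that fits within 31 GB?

2334

By throughput per GB: session-store 91.82, pdf-renderer 82.00, feature-flag-service 69.50 lead.
Best packing: session-store + ab-test-router + feature-flag-service — 31 GB, 2334 total.
The closest alternative, session-store + email-composer + feature-flag-service + pdf-renderer, reaches only 2332.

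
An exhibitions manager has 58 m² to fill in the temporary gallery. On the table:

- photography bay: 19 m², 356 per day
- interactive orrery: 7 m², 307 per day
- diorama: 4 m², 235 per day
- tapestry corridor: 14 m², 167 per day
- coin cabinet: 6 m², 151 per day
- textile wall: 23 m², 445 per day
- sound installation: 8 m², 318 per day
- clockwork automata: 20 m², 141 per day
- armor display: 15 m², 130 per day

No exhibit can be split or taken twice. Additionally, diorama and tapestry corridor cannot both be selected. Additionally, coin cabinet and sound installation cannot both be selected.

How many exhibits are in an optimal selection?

The maximum expected visitors within 58 m² is 1435.
One optimal bundle: interactive orrery + diorama + textile wall + sound installation + armor display (57 m²).
Every optimal selection uses 5 exhibits.

5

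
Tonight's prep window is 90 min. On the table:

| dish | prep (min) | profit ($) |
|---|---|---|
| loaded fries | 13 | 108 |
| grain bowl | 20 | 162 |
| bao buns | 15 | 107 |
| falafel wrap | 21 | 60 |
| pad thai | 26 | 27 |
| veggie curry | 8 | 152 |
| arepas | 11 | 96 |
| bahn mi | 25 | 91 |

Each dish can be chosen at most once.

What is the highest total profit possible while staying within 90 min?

The ratio ordering already packs tightly: loaded fries + grain bowl + bao buns + falafel wrap + veggie curry + arepas, 88 min, 685.
Nothing else within 90 min beats 685.

685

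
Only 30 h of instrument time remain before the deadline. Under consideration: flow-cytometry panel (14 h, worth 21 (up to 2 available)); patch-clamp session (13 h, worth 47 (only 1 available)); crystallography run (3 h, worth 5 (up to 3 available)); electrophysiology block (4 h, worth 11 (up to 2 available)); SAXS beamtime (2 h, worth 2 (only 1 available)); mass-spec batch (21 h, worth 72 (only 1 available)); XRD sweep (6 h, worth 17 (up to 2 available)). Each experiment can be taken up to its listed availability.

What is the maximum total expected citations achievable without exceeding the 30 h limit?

Density check — patch-clamp session 3.62, mass-spec batch 3.43, XRD sweep 2.83, electrophysiology block 2.75 are the best per h.
The ratio heuristic lands on patch-clamp session + electrophysiology block + 2×XRD sweep (92) but leaves 1 h idle.
A better packing is crystallography run + mass-spec batch + XRD sweep: 30 h, total 94.

94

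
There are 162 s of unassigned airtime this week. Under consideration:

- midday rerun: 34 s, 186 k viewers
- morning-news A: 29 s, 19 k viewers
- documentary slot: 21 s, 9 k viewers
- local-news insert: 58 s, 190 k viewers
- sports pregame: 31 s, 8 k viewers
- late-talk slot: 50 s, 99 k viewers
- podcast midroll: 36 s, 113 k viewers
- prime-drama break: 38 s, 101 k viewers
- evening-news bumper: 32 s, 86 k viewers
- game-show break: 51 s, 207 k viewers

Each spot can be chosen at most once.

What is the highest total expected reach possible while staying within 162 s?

607

Density check — midday rerun 5.47, game-show break 4.06, local-news insert 3.28 are the best per s.
Greedy by ratio would take midday rerun + local-news insert + game-show break: 143 s used, total 583.
The 58 s tied up in local-news insert is better spent on podcast midroll + prime-drama break — total rises to 607 (159 s).
The closest alternative, midday rerun + podcast midroll + evening-news bumper + game-show break, reaches only 592.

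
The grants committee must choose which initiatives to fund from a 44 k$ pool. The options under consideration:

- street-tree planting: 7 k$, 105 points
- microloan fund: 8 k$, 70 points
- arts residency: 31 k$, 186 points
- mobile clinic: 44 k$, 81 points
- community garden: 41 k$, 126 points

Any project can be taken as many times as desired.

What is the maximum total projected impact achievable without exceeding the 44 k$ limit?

630

By projected impact per k$: street-tree planting 15.00, microloan fund 8.75, arts residency 6.00, community garden 3.07 lead.
Best packing: 6×street-tree planting — 42 k$, 630 total.
Every other selection either busts 44 k$ or fails to beat 630.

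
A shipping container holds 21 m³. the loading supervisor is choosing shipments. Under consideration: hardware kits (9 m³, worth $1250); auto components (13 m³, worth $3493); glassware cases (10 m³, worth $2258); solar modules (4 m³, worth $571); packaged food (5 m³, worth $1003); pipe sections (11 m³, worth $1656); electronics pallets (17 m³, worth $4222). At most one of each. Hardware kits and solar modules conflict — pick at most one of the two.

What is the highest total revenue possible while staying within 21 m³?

4793

A density-first pass picks auto components + packaged food — 4496 at 18 m³.
The 18 m³ tied up in auto components and packaged food is better spent on solar modules + electronics pallets — total rises to 4793 (21 m³).
That's the maximum — no feasible swap from here does better than 4793.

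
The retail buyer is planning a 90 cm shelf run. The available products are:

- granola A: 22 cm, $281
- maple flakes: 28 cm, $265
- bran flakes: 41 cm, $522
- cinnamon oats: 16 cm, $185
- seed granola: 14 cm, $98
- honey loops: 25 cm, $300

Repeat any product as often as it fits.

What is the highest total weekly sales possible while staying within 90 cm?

Density check — granola A 12.77, bran flakes 12.73, honey loops 12.00, cinnamon oats 11.56 are the best per cm.
Taking 4×granola A: 88 cm used, 1124 in weekly sales.
The spare 2 cm is too small for any remaining product, and no exchange beats 1124.

1124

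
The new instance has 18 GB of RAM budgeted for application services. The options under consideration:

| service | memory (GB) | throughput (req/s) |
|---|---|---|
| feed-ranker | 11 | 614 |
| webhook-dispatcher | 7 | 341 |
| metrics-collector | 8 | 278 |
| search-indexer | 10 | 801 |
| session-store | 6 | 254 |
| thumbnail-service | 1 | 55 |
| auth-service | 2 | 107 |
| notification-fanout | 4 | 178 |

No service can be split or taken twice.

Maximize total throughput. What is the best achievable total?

A density-first pass picks search-indexer + thumbnail-service + auth-service + notification-fanout — 1141 at 17 GB.
The 6 GB tied up in auth-service and notification-fanout is better spent on webhook-dispatcher — total rises to 1197 (18 GB).

1197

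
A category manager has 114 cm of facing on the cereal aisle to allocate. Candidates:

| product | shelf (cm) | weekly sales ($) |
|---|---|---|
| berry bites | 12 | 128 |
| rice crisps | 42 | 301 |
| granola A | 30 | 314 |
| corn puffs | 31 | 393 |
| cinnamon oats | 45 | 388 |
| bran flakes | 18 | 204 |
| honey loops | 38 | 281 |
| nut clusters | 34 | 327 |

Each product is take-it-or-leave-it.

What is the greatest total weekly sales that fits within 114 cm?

1238

Filling by ratio: berry bites + granola A + corn puffs + bran flakes for 1039, with 23 cm left unused.
Dropping berry bites frees 12 cm; slotting in nut clusters (34 cm) lifts the total to 1238 at 113 cm.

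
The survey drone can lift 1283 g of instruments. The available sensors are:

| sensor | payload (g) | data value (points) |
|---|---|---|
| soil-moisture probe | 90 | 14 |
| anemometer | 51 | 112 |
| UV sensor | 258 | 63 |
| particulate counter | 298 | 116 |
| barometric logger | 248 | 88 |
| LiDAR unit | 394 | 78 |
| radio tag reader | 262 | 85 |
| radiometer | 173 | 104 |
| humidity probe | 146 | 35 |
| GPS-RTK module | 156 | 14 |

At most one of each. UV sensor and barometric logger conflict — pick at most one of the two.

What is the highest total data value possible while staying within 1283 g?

554

Taking soil-moisture probe + anemometer + particulate counter + barometric logger + radio tag reader + radiometer + humidity probe: 1268 g used, 554 in data value.
Runner-up anemometer + particulate counter + barometric logger + radio tag reader + radiometer + humidity probe tops out at 540.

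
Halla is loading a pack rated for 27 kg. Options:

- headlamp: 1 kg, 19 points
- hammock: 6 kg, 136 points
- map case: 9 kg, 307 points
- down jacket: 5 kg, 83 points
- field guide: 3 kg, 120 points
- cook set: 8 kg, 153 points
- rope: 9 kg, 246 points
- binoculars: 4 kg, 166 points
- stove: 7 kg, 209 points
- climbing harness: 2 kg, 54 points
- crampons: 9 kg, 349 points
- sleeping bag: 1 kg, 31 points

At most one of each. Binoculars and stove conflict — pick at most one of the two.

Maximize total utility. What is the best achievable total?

996

Greedy by ratio would take headlamp + map case + field guide + binoculars + crampons + sleeping bag: 27 kg used, total 992.
The 2 kg tied up in headlamp and sleeping bag is better spent on climbing harness — total rises to 996 (27 kg).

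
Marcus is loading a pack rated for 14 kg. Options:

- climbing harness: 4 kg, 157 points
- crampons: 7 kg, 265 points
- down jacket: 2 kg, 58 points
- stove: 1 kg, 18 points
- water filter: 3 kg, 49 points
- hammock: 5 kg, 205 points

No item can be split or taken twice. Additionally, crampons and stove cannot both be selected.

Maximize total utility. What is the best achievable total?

Taking the top-ratio items first gives climbing harness + down jacket + stove + hammock for 438 (12 kg).
Replace climbing harness and stove with crampons: the trade gains 90 net, giving 528 at 14 kg.
Nothing else feasible within 14 kg beats 528.

528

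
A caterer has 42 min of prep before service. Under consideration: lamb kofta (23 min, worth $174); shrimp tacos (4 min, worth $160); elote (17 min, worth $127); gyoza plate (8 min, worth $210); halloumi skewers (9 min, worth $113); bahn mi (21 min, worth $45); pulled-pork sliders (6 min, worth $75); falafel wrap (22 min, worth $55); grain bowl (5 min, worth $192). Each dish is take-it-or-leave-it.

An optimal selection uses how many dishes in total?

5

Optimal total is 764.
For example shrimp tacos + elote + gyoza plate + pulled-pork sliders + grain bowl achieves it, using 40 min.
All optima have 5 dishes.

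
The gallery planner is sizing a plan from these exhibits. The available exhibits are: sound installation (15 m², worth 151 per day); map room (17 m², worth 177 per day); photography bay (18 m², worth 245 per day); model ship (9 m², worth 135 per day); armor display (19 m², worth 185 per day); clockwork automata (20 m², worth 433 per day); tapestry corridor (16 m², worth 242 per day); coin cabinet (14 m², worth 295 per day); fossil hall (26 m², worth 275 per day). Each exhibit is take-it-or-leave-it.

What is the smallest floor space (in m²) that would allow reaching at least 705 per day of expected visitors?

34

Need the lightest bundle worth ≥ 705.
Taking clockwork automata + coin cabinet gives 728 (≥ 705) for 34 m².
Any bundle with less than 34 m² falls short of 705.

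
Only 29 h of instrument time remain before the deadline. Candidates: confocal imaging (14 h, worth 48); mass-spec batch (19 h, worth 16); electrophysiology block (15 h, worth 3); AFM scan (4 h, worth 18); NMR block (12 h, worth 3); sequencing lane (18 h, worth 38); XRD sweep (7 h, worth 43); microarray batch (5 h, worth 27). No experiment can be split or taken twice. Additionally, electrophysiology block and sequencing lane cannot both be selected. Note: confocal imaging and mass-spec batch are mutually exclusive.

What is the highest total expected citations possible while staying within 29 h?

118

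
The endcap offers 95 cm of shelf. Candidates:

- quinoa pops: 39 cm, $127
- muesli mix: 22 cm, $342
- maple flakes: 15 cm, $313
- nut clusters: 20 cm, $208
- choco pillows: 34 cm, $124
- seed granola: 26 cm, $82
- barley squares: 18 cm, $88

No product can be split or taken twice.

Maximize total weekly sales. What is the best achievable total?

A density-first pass picks muesli mix + maple flakes + nut clusters + barley squares — 951 at 75 cm.
The 18 cm tied up in barley squares is better spent on choco pillows — total rises to 987 (91 cm).
Runner-up muesli mix + maple flakes + nut clusters + barley squares tops out at 951.

987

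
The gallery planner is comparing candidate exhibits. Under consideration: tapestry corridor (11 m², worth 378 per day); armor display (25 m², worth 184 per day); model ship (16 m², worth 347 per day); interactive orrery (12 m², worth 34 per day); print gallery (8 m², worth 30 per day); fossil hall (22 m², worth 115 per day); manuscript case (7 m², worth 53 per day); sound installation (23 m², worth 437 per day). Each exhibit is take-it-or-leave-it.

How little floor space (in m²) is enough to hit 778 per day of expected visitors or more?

34

Need the lightest bundle worth ≥ 778.
tapestry corridor + model ship + manuscript case: 778 expected visitors at 34 m².
Below 34 m² the best achievable stays under 778.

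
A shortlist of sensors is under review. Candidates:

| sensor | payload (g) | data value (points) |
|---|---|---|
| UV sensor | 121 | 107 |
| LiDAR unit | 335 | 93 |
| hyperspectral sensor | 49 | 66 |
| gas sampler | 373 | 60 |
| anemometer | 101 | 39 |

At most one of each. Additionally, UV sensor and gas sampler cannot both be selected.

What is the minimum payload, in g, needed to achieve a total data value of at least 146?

170

Look for the lowest-payload combination reaching 146.
UV sensor + hyperspectral sensor reaches 173 using 170 g.
Any bundle with less than 170 g falls short of 146.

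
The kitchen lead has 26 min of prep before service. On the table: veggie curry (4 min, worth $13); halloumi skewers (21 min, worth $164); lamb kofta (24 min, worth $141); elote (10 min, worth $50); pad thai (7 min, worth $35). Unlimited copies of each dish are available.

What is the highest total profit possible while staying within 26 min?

177

Veggie curry + halloumi skewers uses 25 of the 26 min and totals 177.
Every other selection either busts 26 min or fails to beat 177.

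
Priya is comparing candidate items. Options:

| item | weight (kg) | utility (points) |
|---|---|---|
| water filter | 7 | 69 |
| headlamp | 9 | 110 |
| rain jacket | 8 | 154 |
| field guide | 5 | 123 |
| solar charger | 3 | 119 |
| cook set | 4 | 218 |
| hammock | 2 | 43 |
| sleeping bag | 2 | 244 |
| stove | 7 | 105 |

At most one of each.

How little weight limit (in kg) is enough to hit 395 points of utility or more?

Look for the lowest-weight combination reaching 395.
cook set + sleeping bag: 462 utility at 6 kg.
Below 6 kg the best achievable stays under 395.

6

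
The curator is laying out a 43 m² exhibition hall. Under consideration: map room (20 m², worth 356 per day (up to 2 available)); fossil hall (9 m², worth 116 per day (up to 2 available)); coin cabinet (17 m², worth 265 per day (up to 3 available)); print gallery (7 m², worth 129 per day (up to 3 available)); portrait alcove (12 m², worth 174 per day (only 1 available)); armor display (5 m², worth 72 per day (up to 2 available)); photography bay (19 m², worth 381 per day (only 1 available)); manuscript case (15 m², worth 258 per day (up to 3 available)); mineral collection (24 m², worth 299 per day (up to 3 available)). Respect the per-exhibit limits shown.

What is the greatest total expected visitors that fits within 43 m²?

783

Density check — photography bay 20.05, print gallery 18.43, map room 17.80, manuscript case 17.20 are the best per m².
Taking the top-ratio exhibits first gives 3×print gallery + photography bay for 768 (40 m²).
Replace print gallery with 2×armor display: the trade gains 15 net, giving 783 at 43 m².
That's the maximum — no swap from here does better than 783.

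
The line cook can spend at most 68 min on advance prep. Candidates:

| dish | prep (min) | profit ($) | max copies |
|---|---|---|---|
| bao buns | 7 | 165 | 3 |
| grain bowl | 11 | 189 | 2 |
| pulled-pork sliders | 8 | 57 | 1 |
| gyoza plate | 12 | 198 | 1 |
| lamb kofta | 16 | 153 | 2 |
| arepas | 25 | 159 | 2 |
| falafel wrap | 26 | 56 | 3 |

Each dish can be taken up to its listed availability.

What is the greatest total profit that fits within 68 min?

Density check — bao buns 23.57, grain bowl 17.18, gyoza plate 16.50, lamb kofta 9.56 are the best per min.
Best packing: 3×bao buns + 2×grain bowl + pulled-pork sliders + gyoza plate — 63 min, 1128 total.
Every other selection either busts 68 min or exceeds an availability limit or fails to beat 1128.

1128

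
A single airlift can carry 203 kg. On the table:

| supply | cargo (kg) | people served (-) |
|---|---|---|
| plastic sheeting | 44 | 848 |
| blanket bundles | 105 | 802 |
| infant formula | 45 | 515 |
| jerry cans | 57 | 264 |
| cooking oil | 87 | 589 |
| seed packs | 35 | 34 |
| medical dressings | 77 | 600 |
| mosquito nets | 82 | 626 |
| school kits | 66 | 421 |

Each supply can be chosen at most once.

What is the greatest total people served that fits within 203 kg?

By people served per kg: plastic sheeting 19.27, infant formula 11.44, medical dressings 7.79 lead.
The ratio heuristic lands on plastic sheeting + infant formula + seed packs + medical dressings (1997) but leaves 2 kg idle.
Replace seed packs and medical dressings with blanket bundles: the trade gains 168 net, giving 2165 at 194 kg.

2165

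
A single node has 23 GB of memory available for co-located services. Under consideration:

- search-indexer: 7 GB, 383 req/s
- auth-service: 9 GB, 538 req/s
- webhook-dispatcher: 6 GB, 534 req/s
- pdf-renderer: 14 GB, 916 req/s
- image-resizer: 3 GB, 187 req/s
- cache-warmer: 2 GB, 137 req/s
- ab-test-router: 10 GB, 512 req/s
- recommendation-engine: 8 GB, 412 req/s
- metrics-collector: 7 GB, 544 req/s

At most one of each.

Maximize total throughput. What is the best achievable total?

1648

The ratio heuristic lands on webhook-dispatcher + image-resizer + cache-warmer + metrics-collector (1402) but leaves 5 GB idle.
Replace cache-warmer with search-indexer: the trade gains 246 net, giving 1648 at 23 GB.
That's the maximum — no swap from here does better than 1648.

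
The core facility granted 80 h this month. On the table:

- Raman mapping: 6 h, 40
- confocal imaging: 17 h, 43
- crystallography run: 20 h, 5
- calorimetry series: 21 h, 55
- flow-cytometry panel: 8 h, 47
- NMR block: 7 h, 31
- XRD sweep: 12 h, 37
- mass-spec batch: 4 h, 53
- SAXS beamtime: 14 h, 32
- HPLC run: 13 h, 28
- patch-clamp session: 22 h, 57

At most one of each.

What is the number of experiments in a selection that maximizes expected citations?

The maximum expected citations within 80 h is 320.
One optimal bundle: Raman mapping + calorimetry series + flow-cytometry panel + NMR block + XRD sweep + mass-spec batch + patch-clamp session (80 h).
Any selection reaching 320 contains exactly 7 experiments.

7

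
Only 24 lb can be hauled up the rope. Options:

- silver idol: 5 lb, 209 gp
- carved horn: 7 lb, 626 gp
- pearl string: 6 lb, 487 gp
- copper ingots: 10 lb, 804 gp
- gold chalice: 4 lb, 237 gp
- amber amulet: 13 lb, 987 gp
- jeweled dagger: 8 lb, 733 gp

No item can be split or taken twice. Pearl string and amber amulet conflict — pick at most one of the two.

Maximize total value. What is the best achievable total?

2024

A density-first pass picks carved horn + pearl string + jeweled dagger — 1846 at 21 lb.
Dropping carved horn frees 7 lb; slotting in copper ingots (10 lb) lifts the total to 2024 at 24 lb.
No other feasible combination exceeds 2024.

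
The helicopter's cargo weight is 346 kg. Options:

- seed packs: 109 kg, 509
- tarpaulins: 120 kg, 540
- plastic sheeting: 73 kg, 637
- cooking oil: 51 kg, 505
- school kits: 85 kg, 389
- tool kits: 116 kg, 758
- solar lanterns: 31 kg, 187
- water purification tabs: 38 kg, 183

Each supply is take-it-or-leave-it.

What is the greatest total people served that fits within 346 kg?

Greedy by ratio would take plastic sheeting + cooking oil + tool kits + solar lanterns + water purification tabs: 309 kg used, total 2270.
Replace solar lanterns and water purification tabs with school kits: the trade gains 19 net, giving 2289 at 325 kg.
Runner-up plastic sheeting + cooking oil + tool kits + solar lanterns + water purification tabs tops out at 2270.

2289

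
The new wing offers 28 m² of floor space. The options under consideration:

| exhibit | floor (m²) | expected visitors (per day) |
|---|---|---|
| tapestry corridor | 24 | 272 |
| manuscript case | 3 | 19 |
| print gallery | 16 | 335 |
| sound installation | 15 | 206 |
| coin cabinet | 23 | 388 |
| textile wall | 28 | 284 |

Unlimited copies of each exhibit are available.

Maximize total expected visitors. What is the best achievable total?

Taking 4×manuscript case + print gallery: 28 m² used, 411 in expected visitors.
No other feasible combination exceeds 411.

411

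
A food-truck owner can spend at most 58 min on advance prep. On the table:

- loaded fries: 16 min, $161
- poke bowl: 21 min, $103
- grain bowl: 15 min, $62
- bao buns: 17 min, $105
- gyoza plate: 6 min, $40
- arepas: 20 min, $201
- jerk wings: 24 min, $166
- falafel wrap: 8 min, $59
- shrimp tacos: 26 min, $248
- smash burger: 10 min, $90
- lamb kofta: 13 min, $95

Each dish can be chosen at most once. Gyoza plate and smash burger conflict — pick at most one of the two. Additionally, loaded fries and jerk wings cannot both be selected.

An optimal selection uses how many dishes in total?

Optimal total is 539.
For example arepas + shrimp tacos + smash burger achieves it, using 56 min.
Any selection reaching 539 contains exactly 3 dishes.

3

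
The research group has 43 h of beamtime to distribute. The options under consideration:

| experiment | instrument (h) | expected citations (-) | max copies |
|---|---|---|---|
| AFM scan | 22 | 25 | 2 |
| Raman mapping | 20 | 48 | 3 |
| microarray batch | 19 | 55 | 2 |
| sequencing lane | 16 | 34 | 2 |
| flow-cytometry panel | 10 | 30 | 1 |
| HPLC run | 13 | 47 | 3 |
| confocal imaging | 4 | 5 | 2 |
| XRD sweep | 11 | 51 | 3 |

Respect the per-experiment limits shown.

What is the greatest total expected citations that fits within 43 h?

Density check — XRD sweep 4.64, HPLC run 3.62, flow-cytometry panel 3.00 are the best per h.
Taking flow-cytometry panel + 3×XRD sweep: 43 h used, 183 in expected citations.
Every other selection either busts 43 h or exceeds an availability limit or fails to beat 183.

183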